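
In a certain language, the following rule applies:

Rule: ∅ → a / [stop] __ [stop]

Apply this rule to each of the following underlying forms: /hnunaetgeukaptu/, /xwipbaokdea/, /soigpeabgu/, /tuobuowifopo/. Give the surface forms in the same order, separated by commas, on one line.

hnunaetageukapatu, xwipabaokadea, soigapeabagu, tuobuowifopo

/hnunaetgeukaptu/: /t/ and /g/ form a stop–stop cluster, so [a] is inserted between them. /p/ and /t/ form a stop–stop cluster, so [a] is inserted between them. → [hnunaetageukapatu].
/xwipbaokdea/: /p/ and /b/ form a stop–stop cluster, so [a] is inserted between them. /k/ and /d/ form a stop–stop cluster, so [a] is inserted between them. → [xwipabaokadea].
/soigpeabgu/: /g/ and /p/ form a stop–stop cluster, so [a] is inserted between them. /b/ and /g/ form a stop–stop cluster, so [a] is inserted between them. → [soigapeabagu].
/tuobuowifopo/: the rule's environment is not met; surfaces unchanged as [tuobuowifopo].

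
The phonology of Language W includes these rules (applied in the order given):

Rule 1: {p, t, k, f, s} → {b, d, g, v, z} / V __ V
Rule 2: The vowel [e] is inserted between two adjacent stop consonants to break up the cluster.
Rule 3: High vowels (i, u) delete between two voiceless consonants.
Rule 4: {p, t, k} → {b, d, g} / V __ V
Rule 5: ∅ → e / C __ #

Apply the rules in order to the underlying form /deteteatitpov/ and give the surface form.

Rule 1 (intervocalic voicing): /t/ is a voiceless obstruent between vowels /e/ and /e/, so it voices to [d]. /t/ is a voiceless obstruent between vowels /e/ and /e/, so it voices to [d]. /t/ is a voiceless obstruent between vowels /a/ and /i/, so it voices to [d]. /deteteatitpov/ → dededeaditpov.
Rule 2 (stop-cluster e-epenthesis): /t/ and /p/ form a stop–stop cluster, so [e] is inserted between them. /dededeaditpov/ → dededeaditepov.
Rule 3 (high vowel syncope): no segment meets the environment; /dededeaditepov/ is unchanged.
Rule 4 (intervocalic voicing): /t/ is a voiceless stop between vowels /i/ and /e/, so it voices to [d]. /p/ is a voiceless stop between vowels /e/ and /o/, so it voices to [b]. /dededeaditepov/ → dededeadidebov.
Rule 5 (final e-epenthesis): the form ends in the consonant /v/, so [e] is inserted word-finally. /dededeadidebov/ → dededeadidebove.

dededeadidebove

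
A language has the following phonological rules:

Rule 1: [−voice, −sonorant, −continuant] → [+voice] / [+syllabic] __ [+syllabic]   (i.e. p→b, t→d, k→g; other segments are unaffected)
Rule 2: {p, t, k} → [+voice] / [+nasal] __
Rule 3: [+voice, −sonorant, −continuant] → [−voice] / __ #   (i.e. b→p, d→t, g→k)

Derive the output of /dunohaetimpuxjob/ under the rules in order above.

Rule 1 (intervocalic voicing): /t/ is a voiceless stop between vowels /e/ and /i/, so it voices to [d]. /dunohaetimpuxjob/ → dunohaedimpuxjob.
Rule 2 (post-nasal voicing): /p/ is a voiceless stop immediately after the nasal /m/, so it voices to [b]. /dunohaedimpuxjob/ → dunohaedimbuxjob.
Rule 3 (final devoicing): /b/ is a voiced stop in word-final position, so it devoices to [p]. /dunohaedimbuxjob/ → dunohaedimbuxjop.

dunohaedimbuxjop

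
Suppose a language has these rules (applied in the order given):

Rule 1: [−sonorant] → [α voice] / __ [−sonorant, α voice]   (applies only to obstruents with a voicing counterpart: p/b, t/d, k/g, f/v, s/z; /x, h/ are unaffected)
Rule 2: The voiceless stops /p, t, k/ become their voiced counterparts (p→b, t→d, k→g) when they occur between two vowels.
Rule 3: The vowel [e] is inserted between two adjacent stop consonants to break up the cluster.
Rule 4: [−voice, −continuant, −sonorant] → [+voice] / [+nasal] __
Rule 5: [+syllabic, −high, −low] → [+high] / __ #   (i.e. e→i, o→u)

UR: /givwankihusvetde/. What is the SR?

givwangihuzvededi

Rule 1 (regressive voicing assimilation): /s/ precedes the voiced obstruent /v/, so it voices to [z] by assimilation. /t/ precedes the voiced obstruent /d/, so it voices to [d] by assimilation. /givwankihusvetde/ → givwankihuzvedde.
Rule 2 (intervocalic voicing): no segment meets the environment; /givwankihuzvedde/ is unchanged.
Rule 3 (stop-cluster e-epenthesis): /d/ and /d/ form a stop–stop cluster, so [e] is inserted between them. /givwankihuzvedde/ → givwankihuzvedede.
Rule 4 (post-nasal voicing): /k/ is a voiceless stop immediately after the nasal /n/, so it voices to [g]. /givwankihuzvedede/ → givwangihuzvedede.
Rule 5 (final vowel raising): /e/ is a mid vowel in word-final position, so it raises to [i]. /givwangihuzvedede/ → givwangihuzvededi.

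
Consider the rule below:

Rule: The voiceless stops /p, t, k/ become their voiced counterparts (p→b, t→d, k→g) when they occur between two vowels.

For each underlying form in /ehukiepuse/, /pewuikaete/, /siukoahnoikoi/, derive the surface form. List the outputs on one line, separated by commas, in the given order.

ehugiebuse, pewuigaede, siugoahnoigoi

/ehukiepuse/: /k/ is a voiceless stop between vowels /u/ and /i/, so it voices to [g]. /p/ is a voiceless stop between vowels /e/ and /u/, so it voices to [b]. → [ehugiebuse].
/pewuikaete/: /k/ is a voiceless stop between vowels /i/ and /a/, so it voices to [g]. /t/ is a voiceless stop between vowels /e/ and /e/, so it voices to [d]. → [pewuigaede].
/siukoahnoikoi/: /k/ is a voiceless stop between vowels /u/ and /o/, so it voices to [g]. /k/ is a voiceless stop between vowels /i/ and /o/, so it voices to [g]. → [siugoahnoigoi].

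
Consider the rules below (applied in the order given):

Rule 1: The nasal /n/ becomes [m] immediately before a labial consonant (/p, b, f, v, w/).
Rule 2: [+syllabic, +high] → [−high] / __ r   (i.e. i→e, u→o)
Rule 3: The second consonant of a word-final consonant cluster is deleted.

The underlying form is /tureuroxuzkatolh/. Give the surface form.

toreoroxuzkatol

Rule 1 (nasal place assimilation): no segment meets the environment; /tureuroxuzkatolh/ is unchanged.
Rule 2 (pre-rhotic lowering): /u/ is a high vowel immediately before /r/, so it lowers to [o]. /u/ is a high vowel immediately before /r/, so it lowers to [o]. /tureuroxuzkatolh/ → toreoroxuzkatolh.
Rule 3 (final cluster simplification): /h/ is the second consonant of a word-final cluster /lh/, so it deletes. /toreoroxuzkatolh/ → toreoroxuzkatol.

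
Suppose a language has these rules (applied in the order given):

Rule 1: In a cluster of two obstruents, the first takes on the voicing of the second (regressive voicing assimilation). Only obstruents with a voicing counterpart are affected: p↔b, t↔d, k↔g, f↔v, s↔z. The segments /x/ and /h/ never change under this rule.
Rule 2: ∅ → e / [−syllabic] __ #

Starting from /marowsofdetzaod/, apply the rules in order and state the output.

Rule 1 (regressive voicing assimilation): /f/ precedes the voiced obstruent /d/, so it voices to [v] by assimilation. /t/ precedes the voiced obstruent /z/, so it voices to [d] by assimilation. /marowsofdetzaod/ → marowsovdedzaod.
Rule 2 (final e-epenthesis): the form ends in the consonant /d/, so [e] is inserted word-finally. /marowsovdedzaod/ → marowsovdedzaode.

marowsovdedzaode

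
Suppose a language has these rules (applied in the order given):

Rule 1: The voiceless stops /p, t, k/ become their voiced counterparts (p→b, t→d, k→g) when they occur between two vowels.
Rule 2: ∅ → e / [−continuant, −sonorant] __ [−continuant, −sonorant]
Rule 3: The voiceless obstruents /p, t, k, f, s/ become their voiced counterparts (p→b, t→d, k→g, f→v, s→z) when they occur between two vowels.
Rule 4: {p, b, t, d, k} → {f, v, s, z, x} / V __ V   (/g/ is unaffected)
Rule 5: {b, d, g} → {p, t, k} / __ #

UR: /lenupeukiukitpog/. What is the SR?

lenuveugiugizevok

Rule 1 (intervocalic voicing): /p/ is a voiceless stop between vowels /u/ and /e/, so it voices to [b]. /k/ is a voiceless stop between vowels /u/ and /i/, so it voices to [g]. /k/ is a voiceless stop between vowels /u/ and /i/, so it voices to [g]. /lenupeukiukitpog/ → lenubeugiugitpog.
Rule 2 (stop-cluster e-epenthesis): /t/ and /p/ form a stop–stop cluster, so [e] is inserted between them. /lenubeugiugitpog/ → lenubeugiugitepog.
Rule 3 (intervocalic voicing): /t/ is a voiceless obstruent between vowels /i/ and /e/, so it voices to [d]. /p/ is a voiceless obstruent between vowels /e/ and /o/, so it voices to [b]. /lenubeugiugitepog/ → lenubeugiugidebog.
Rule 4 (intervocalic spirantization): /b/ is a stop between vowels /u/ and /e/, so it spirantizes to the fricative [v]. /d/ is a stop between vowels /i/ and /e/, so it spirantizes to the fricative [z]. /b/ is a stop between vowels /e/ and /o/, so it spirantizes to the fricative [v]. /lenubeugiugidebog/ → lenuveugiugizevog.
Rule 5 (final devoicing): /g/ is a voiced stop in word-final position, so it devoices to [k]. /lenuveugiugizevog/ → lenuveugiugizevok.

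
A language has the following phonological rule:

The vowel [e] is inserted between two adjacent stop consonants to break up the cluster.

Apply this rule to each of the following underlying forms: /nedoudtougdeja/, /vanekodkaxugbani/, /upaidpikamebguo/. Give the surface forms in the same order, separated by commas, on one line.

nedoudetougedeja, vanekodekaxugebani, upaidepikamebeguo

/nedoudtougdeja/: /d/ and /t/ form a stop–stop cluster, so [e] is inserted between them. /g/ and /d/ form a stop–stop cluster, so [e] is inserted between them. → [nedoudetougedeja].
/vanekodkaxugbani/: /d/ and /k/ form a stop–stop cluster, so [e] is inserted between them. /g/ and /b/ form a stop–stop cluster, so [e] is inserted between them. → [vanekodekaxugebani].
/upaidpikamebguo/: /d/ and /p/ form a stop–stop cluster, so [e] is inserted between them. /b/ and /g/ form a stop–stop cluster, so [e] is inserted between them. → [upaidepikamebeguo].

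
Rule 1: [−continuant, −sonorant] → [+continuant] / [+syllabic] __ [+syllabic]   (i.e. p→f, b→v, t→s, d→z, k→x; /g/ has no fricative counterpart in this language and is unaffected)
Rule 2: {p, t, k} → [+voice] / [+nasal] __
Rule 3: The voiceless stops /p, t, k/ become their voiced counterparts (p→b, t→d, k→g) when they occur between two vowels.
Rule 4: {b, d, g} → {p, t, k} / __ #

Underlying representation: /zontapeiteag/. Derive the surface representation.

zondafeiseak

Rule 1 (intervocalic spirantization): /p/ is a stop between vowels /a/ and /e/, so it spirantizes to the fricative [f]. /t/ is a stop between vowels /i/ and /e/, so it spirantizes to the fricative [s]. /zontapeiteag/ → zontafeiseag.
Rule 2 (post-nasal voicing): /t/ is a voiceless stop immediately after the nasal /n/, so it voices to [d]. /zontafeiseag/ → zondafeiseag.
Rule 3 (intervocalic voicing): no segment meets the environment; /zondafeiseag/ is unchanged.
Rule 4 (final devoicing): /g/ is a voiced stop in word-final position, so it devoices to [k]. /zondafeiseag/ → zondafeiseak.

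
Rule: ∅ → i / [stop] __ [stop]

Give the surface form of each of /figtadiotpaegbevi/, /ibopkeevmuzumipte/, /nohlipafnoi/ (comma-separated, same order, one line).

figitadiotipaegibevi, ibopikeevmuzumipite, nohlipafnoi

/figtadiotpaegbevi/: /g/ and /t/ form a stop–stop cluster, so [i] is inserted between them. /t/ and /p/ form a stop–stop cluster, so [i] is inserted between them. /g/ and /b/ form a stop–stop cluster, so [i] is inserted between them. → [figitadiotipaegibevi].
/ibopkeevmuzumipte/: /p/ and /k/ form a stop–stop cluster, so [i] is inserted between them. /p/ and /t/ form a stop–stop cluster, so [i] is inserted between them. → [ibopikeevmuzumipite].
/nohlipafnoi/: the rule's environment is not met; surfaces unchanged as [nohlipafnoi].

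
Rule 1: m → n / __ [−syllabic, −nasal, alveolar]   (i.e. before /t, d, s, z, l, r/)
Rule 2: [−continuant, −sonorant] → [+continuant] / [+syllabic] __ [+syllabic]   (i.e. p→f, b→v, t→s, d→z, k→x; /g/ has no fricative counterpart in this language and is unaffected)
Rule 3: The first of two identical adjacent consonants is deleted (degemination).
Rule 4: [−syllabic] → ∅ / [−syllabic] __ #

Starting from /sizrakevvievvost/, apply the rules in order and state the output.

Rule 1 (nasal place assimilation): no segment meets the environment; /sizrakevvievvost/ is unchanged.
Rule 2 (intervocalic spirantization): /k/ is a stop between vowels /a/ and /e/, so it spirantizes to the fricative [x]. /sizrakevvievvost/ → sizraxevvievvost.
Rule 3 (degemination): /vv/ is a geminate; the first /v/ deletes. /vv/ is a geminate; the first /v/ deletes. /sizraxevvievvost/ → sizraxevievost.
Rule 4 (final cluster simplification): /t/ is the second consonant of a word-final cluster /st/, so it deletes. /sizraxevievost/ → sizraxevievos.

sizraxevievos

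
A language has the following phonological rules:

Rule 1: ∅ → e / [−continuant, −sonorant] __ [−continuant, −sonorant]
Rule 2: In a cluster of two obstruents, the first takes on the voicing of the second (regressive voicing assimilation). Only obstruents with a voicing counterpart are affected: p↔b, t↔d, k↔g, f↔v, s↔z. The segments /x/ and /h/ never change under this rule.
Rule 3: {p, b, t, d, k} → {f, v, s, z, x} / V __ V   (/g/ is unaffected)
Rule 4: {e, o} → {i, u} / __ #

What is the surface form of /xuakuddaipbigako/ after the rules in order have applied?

Rule 1 (stop-cluster e-epenthesis): /d/ and /d/ form a stop–stop cluster, so [e] is inserted between them. /p/ and /b/ form a stop–stop cluster, so [e] is inserted between them. /xuakuddaipbigako/ → xuakudedaipebigako.
Rule 2 (regressive voicing assimilation): no segment meets the environment; /xuakudedaipebigako/ is unchanged.
Rule 3 (intervocalic spirantization): /k/ is a stop between vowels /a/ and /u/, so it spirantizes to the fricative [x]. /d/ is a stop between vowels /u/ and /e/, so it spirantizes to the fricative [z]. /d/ is a stop between vowels /e/ and /a/, so it spirantizes to the fricative [z]. /p/ is a stop between vowels /i/ and /e/, so it spirantizes to the fricative [f]. /b/ is a stop between vowels /e/ and /i/, so it spirantizes to the fricative [v]. /k/ is a stop between vowels /a/ and /o/, so it spirantizes to the fricative [x]. /xuakudedaipebigako/ → xuaxuzezaifevigaxo.
Rule 4 (final vowel raising): /o/ is a mid vowel in word-final position, so it raises to [u]. /xuaxuzezaifevigaxo/ → xuaxuzezaifevigaxu.

xuaxuzezaifevigaxu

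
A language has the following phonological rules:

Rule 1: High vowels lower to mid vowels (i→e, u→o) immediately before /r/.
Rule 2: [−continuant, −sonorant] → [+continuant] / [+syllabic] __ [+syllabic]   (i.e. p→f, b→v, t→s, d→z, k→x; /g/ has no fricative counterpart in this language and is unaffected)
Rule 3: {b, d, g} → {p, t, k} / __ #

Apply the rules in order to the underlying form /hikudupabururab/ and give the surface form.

hixuzufavororap

Rule 1 (pre-rhotic lowering): /u/ is a high vowel immediately before /r/, so it lowers to [o]. /u/ is a high vowel immediately before /r/, so it lowers to [o]. /hikudupabururab/ → hikudupabororab.
Rule 2 (intervocalic spirantization): /k/ is a stop between vowels /i/ and /u/, so it spirantizes to the fricative [x]. /d/ is a stop between vowels /u/ and /u/, so it spirantizes to the fricative [z]. /p/ is a stop between vowels /u/ and /a/, so it spirantizes to the fricative [f]. /b/ is a stop between vowels /a/ and /o/, so it spirantizes to the fricative [v]. /hikudupabororab/ → hixuzufavororab.
Rule 3 (final devoicing): /b/ is a voiced stop in word-final position, so it devoices to [p]. /hixuzufavororab/ → hixuzufavororap.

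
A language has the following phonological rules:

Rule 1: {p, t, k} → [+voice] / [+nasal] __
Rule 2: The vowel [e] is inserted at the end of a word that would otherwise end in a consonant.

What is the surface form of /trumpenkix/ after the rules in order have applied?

Rule 1 (post-nasal voicing): /p/ is a voiceless stop immediately after the nasal /m/, so it voices to [b]. /k/ is a voiceless stop immediately after the nasal /n/, so it voices to [g]. /trumpenkix/ → trumbengix.
Rule 2 (final e-epenthesis): the form ends in the consonant /x/, so [e] is inserted word-finally. /trumbengix/ → trumbengixe.

trumbengixe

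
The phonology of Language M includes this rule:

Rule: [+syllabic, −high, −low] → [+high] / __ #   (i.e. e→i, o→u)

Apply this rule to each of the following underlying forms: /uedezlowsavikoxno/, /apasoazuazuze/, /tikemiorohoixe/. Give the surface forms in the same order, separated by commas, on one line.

/uedezlowsavikoxno/: /o/ is a mid vowel in word-final position, so it raises to [u]. → [uedezlowsavikoxnu].
/apasoazuazuze/: /e/ is a mid vowel in word-final position, so it raises to [i]. → [apasoazuazuzi].
/tikemiorohoixe/: /e/ is a mid vowel in word-final position, so it raises to [i]. → [tikemiorohoixi].

uedezlowsavikoxnu, apasoazuazuzi, tikemiorohoixi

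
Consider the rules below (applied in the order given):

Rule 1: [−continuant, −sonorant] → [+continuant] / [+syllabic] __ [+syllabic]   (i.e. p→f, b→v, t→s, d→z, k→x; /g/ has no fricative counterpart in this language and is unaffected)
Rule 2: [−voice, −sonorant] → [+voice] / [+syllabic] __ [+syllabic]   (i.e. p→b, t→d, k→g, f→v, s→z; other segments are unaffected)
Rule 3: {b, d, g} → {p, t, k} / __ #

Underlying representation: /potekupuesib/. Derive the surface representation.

Rule 1 (intervocalic spirantization): /t/ is a stop between vowels /o/ and /e/, so it spirantizes to the fricative [s]. /k/ is a stop between vowels /e/ and /u/, so it spirantizes to the fricative [x]. /p/ is a stop between vowels /u/ and /u/, so it spirantizes to the fricative [f]. /potekupuesib/ → posexufuesib.
Rule 2 (intervocalic voicing): /s/ is a voiceless obstruent between vowels /o/ and /e/, so it voices to [z]. /f/ is a voiceless obstruent between vowels /u/ and /u/, so it voices to [v]. /s/ is a voiceless obstruent between vowels /e/ and /i/, so it voices to [z]. /posexufuesib/ → pozexuvuezib.
Rule 3 (final devoicing): /b/ is a voiced stop in word-final position, so it devoices to [p]. /pozexuvuezib/ → pozexuvuezip.

pozexuvuezip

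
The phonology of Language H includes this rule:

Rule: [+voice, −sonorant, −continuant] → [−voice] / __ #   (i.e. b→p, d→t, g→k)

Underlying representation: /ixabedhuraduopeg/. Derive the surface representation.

/g/ is a voiced stop in word-final position, so it devoices to [k].
The other instances of /b/, /d/ do not occur in the required environment and remain unchanged.
Surface form: [ixabedhuraduopek].

ixabedhuraduopek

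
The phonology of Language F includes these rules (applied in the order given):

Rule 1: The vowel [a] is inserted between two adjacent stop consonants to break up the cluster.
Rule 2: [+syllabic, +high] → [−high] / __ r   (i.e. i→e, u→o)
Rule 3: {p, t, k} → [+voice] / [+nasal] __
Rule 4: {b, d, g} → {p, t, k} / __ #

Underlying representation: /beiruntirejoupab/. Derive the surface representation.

Rule 1 (stop-cluster a-epenthesis): no segment meets the environment; /beiruntirejoupab/ is unchanged.
Rule 2 (pre-rhotic lowering): /i/ is a high vowel immediately before /r/, so it lowers to [e]. /i/ is a high vowel immediately before /r/, so it lowers to [e]. /beiruntirejoupab/ → beerunterejoupab.
Rule 3 (post-nasal voicing): /t/ is a voiceless stop immediately after the nasal /n/, so it voices to [d]. /beerunterejoupab/ → beerunderejoupab.
Rule 4 (final devoicing): /b/ is a voiced stop in word-final position, so it devoices to [p]. /beerunderejoupab/ → beerunderejoupap.

beerunderejoupap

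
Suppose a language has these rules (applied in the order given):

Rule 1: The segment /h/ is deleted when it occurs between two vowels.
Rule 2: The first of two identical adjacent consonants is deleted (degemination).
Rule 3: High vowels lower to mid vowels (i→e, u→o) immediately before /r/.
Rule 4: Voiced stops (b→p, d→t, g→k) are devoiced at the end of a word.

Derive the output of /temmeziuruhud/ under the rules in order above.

Rule 1 (intervocalic h-deletion): /h/ occurs between vowels /u/ and /u/, so it deletes. /temmeziuruhud/ → temmeziuruud.
Rule 2 (degemination): /mm/ is a geminate; the first /m/ deletes. /temmeziuruud/ → temeziuruud.
Rule 3 (pre-rhotic lowering): /u/ is a high vowel immediately before /r/, so it lowers to [o]. /temeziuruud/ → temezioruud.
Rule 4 (final devoicing): /d/ is a voiced stop in word-final position, so it devoices to [t]. /temezioruud/ → temezioruut.

temezioruut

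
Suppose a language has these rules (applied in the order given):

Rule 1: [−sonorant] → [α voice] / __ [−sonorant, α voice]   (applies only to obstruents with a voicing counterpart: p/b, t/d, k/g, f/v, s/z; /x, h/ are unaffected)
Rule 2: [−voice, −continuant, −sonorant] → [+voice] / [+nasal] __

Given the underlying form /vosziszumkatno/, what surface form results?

vozzizzumgatno

Rule 1 (regressive voicing assimilation): /s/ precedes the voiced obstruent /z/, so it voices to [z] by assimilation. /s/ precedes the voiced obstruent /z/, so it voices to [z] by assimilation. /vosziszumkatno/ → vozzizzumkatno.
Rule 2 (post-nasal voicing): /k/ is a voiceless stop immediately after the nasal /m/, so it voices to [g]. /vozzizzumkatno/ → vozzizzumgatno.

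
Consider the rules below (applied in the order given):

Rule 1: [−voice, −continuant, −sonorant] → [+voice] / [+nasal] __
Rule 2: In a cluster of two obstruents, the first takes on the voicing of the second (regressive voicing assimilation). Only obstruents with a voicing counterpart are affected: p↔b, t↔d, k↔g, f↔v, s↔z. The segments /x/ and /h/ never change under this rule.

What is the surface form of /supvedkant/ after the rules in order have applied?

subvetkand

Rule 1 (post-nasal voicing): /t/ is a voiceless stop immediately after the nasal /n/, so it voices to [d]. /supvedkant/ → supvedkand.
Rule 2 (regressive voicing assimilation): /p/ precedes the voiced obstruent /v/, so it voices to [b] by assimilation. /d/ precedes the voiceless obstruent /k/, so it devoices to [t] by assimilation. /supvedkand/ → subvetkand.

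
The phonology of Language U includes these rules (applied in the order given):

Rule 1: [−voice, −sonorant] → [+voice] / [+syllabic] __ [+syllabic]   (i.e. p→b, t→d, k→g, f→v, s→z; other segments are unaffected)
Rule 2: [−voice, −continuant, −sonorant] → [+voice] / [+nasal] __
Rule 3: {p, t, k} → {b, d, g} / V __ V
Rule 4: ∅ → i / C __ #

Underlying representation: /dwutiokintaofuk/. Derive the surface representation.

dwudiogindaovuki

Rule 1 (intervocalic voicing): /t/ is a voiceless obstruent between vowels /u/ and /i/, so it voices to [d]. /k/ is a voiceless obstruent between vowels /o/ and /i/, so it voices to [g]. /f/ is a voiceless obstruent between vowels /o/ and /u/, so it voices to [v]. /dwutiokintaofuk/ → dwudiogintaovuk.
Rule 2 (post-nasal voicing): /t/ is a voiceless stop immediately after the nasal /n/, so it voices to [d]. /dwudiogintaovuk/ → dwudiogindaovuk.
Rule 3 (intervocalic voicing): no segment meets the environment; /dwudiogindaovuk/ is unchanged.
Rule 4 (final i-epenthesis): the form ends in the consonant /k/, so [i] is inserted word-finally. /dwudiogindaovuk/ → dwudiogindaovuki.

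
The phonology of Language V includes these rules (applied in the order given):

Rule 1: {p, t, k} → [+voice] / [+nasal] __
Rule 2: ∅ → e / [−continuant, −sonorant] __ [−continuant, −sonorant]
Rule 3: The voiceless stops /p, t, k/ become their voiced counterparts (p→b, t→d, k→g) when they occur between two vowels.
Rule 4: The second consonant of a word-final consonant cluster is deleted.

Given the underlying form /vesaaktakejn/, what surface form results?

vesaagedagej

Rule 1 (post-nasal voicing): no segment meets the environment; /vesaaktakejn/ is unchanged.
Rule 2 (stop-cluster e-epenthesis): /k/ and /t/ form a stop–stop cluster, so [e] is inserted between them. /vesaaktakejn/ → vesaaketakejn.
Rule 3 (intervocalic voicing): /k/ is a voiceless stop between vowels /a/ and /e/, so it voices to [g]. /t/ is a voiceless stop between vowels /e/ and /a/, so it voices to [d]. /k/ is a voiceless stop between vowels /a/ and /e/, so it voices to [g]. /vesaaketakejn/ → vesaagedagejn.
Rule 4 (final cluster simplification): /n/ is the second consonant of a word-final cluster /jn/, so it deletes. /vesaagedagejn/ → vesaagedagej.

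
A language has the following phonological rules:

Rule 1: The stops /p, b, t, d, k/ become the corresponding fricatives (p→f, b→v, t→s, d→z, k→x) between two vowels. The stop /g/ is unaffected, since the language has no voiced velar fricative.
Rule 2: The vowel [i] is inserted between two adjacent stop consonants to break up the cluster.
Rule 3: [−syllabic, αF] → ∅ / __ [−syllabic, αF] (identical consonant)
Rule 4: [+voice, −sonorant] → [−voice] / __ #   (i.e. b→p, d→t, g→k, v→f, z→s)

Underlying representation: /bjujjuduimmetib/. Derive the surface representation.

Rule 1 (intervocalic spirantization): /d/ is a stop between vowels /u/ and /u/, so it spirantizes to the fricative [z]. /t/ is a stop between vowels /e/ and /i/, so it spirantizes to the fricative [s]. /bjujjuduimmetib/ → bjujjuzuimmesib.
Rule 2 (stop-cluster i-epenthesis): no segment meets the environment; /bjujjuzuimmesib/ is unchanged.
Rule 3 (degemination): /jj/ is a geminate; the first /j/ deletes. /mm/ is a geminate; the first /m/ deletes. /bjujjuzuimmesib/ → bjujuzuimesib.
Rule 4 (final devoicing): /b/ is a voiced obstruent in word-final position, so it devoices to [p]. /bjujuzuimesib/ → bjujuzuimesip.

bjujuzuimesip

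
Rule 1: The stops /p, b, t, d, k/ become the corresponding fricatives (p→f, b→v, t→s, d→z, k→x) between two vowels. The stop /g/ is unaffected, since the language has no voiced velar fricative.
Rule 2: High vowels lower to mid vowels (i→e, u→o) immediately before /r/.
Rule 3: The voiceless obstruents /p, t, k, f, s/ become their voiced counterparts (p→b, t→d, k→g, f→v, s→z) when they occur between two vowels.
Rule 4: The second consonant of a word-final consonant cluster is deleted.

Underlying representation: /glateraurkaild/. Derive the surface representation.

glazeraorkail

Rule 1 (intervocalic spirantization): /t/ is a stop between vowels /a/ and /e/, so it spirantizes to the fricative [s]. /glateraurkaild/ → glaseraurkaild.
Rule 2 (pre-rhotic lowering): /u/ is a high vowel immediately before /r/, so it lowers to [o]. /glaseraurkaild/ → glaseraorkaild.
Rule 3 (intervocalic voicing): /s/ is a voiceless obstruent between vowels /a/ and /e/, so it voices to [z]. /glaseraorkaild/ → glazeraorkaild.
Rule 4 (final cluster simplification): /d/ is the second consonant of a word-final cluster /ld/, so it deletes. /glazeraorkaild/ → glazeraorkail.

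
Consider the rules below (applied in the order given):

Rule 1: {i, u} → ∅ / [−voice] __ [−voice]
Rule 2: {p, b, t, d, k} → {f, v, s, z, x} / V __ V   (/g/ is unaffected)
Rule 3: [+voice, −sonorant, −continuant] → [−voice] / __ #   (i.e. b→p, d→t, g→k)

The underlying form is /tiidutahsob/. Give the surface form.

Rule 1 (high vowel syncope): no segment meets the environment; /tiidutahsob/ is unchanged.
Rule 2 (intervocalic spirantization): /d/ is a stop between vowels /i/ and /u/, so it spirantizes to the fricative [z]. /t/ is a stop between vowels /u/ and /a/, so it spirantizes to the fricative [s]. /tiidutahsob/ → tiizusahsob.
Rule 3 (final devoicing): /b/ is a voiced stop in word-final position, so it devoices to [p]. /tiizusahsob/ → tiizusahsop.

tiizusahsop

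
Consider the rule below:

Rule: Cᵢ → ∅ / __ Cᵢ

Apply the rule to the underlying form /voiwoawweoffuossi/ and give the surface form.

/ww/ is a geminate; the first /w/ deletes.
/ff/ is a geminate; the first /f/ deletes.
/ss/ is a geminate; the first /s/ deletes.
The other instances of /v/, /w/, /f/, /s/ do not occur in the required environment and remain unchanged.
Surface form: [voiwoaweofuosi].

voiwoaweofuosi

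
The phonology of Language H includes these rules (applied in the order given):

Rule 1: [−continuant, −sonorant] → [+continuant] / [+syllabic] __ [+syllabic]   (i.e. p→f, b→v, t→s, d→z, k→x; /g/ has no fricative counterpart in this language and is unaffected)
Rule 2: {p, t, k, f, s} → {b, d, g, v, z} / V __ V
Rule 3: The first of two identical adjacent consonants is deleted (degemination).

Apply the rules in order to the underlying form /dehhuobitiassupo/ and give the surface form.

dehuoviziasuvo

Rule 1 (intervocalic spirantization): /b/ is a stop between vowels /o/ and /i/, so it spirantizes to the fricative [v]. /t/ is a stop between vowels /i/ and /i/, so it spirantizes to the fricative [s]. /p/ is a stop between vowels /u/ and /o/, so it spirantizes to the fricative [f]. /dehhuobitiassupo/ → dehhuovisiassufo.
Rule 2 (intervocalic voicing): /s/ is a voiceless obstruent between vowels /i/ and /i/, so it voices to [z]. /f/ is a voiceless obstruent between vowels /u/ and /o/, so it voices to [v]. /dehhuovisiassufo/ → dehhuoviziassuvo.
Rule 3 (degemination): /hh/ is a geminate; the first /h/ deletes. /ss/ is a geminate; the first /s/ deletes. /dehhuoviziassuvo/ → dehuoviziasuvo.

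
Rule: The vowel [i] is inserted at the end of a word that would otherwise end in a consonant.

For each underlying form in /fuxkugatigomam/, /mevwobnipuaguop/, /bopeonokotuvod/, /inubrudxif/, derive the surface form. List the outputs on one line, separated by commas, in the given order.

fuxkugatigomami, mevwobnipuaguopi, bopeonokotuvodi, inubrudxifi

/fuxkugatigomam/: the form ends in the consonant /m/, so [i] is inserted word-finally. → [fuxkugatigomami].
/mevwobnipuaguop/: the form ends in the consonant /p/, so [i] is inserted word-finally. → [mevwobnipuaguopi].
/bopeonokotuvod/: the form ends in the consonant /d/, so [i] is inserted word-finally. → [bopeonokotuvodi].
/inubrudxif/: the form ends in the consonant /f/, so [i] is inserted word-finally. → [inubrudxifi].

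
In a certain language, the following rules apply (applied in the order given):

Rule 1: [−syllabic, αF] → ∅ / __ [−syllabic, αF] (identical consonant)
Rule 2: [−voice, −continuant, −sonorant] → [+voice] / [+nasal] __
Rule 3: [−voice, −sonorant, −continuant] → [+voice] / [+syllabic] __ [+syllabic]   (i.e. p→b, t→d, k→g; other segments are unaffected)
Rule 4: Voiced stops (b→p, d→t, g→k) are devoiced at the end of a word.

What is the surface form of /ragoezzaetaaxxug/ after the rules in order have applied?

ragoezaedaaxuk

Rule 1 (degemination): /zz/ is a geminate; the first /z/ deletes. /xx/ is a geminate; the first /x/ deletes. /ragoezzaetaaxxug/ → ragoezaetaaxug.
Rule 2 (post-nasal voicing): no segment meets the environment; /ragoezaetaaxug/ is unchanged.
Rule 3 (intervocalic voicing): /t/ is a voiceless stop between vowels /e/ and /a/, so it voices to [d]. /ragoezaetaaxug/ → ragoezaedaaxug.
Rule 4 (final devoicing): /g/ is a voiced stop in word-final position, so it devoices to [k]. /ragoezaedaaxug/ → ragoezaedaaxuk.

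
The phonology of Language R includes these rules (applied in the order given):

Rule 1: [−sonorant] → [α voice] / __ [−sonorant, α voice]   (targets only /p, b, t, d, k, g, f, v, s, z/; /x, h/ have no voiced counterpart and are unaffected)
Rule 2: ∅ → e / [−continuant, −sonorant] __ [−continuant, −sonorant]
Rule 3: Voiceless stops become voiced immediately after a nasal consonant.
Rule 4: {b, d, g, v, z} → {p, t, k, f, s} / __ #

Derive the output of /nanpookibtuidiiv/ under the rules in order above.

Rule 1 (regressive voicing assimilation): /b/ precedes the voiceless obstruent /t/, so it devoices to [p] by assimilation. /nanpookibtuidiiv/ → nanpookiptuidiiv.
Rule 2 (stop-cluster e-epenthesis): /p/ and /t/ form a stop–stop cluster, so [e] is inserted between them. /nanpookiptuidiiv/ → nanpookipetuidiiv.
Rule 3 (post-nasal voicing): /p/ is a voiceless stop immediately after the nasal /n/, so it voices to [b]. /nanpookipetuidiiv/ → nanbookipetuidiiv.
Rule 4 (final devoicing): /v/ is a voiced obstruent in word-final position, so it devoices to [f]. /nanbookipetuidiiv/ → nanbookipetuidiif.

nanbookipetuidiif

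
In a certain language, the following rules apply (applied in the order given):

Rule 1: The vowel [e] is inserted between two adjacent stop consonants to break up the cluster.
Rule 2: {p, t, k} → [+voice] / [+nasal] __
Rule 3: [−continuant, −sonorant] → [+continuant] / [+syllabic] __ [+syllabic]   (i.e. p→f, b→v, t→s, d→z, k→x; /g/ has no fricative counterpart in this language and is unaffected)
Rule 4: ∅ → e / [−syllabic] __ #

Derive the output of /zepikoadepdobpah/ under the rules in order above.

Rule 1 (stop-cluster e-epenthesis): /p/ and /d/ form a stop–stop cluster, so [e] is inserted between them. /b/ and /p/ form a stop–stop cluster, so [e] is inserted between them. /zepikoadepdobpah/ → zepikoadepedobepah.
Rule 2 (post-nasal voicing): no segment meets the environment; /zepikoadepedobepah/ is unchanged.
Rule 3 (intervocalic spirantization): /p/ is a stop between vowels /e/ and /i/, so it spirantizes to the fricative [f]. /k/ is a stop between vowels /i/ and /o/, so it spirantizes to the fricative [x]. /d/ is a stop between vowels /a/ and /e/, so it spirantizes to the fricative [z]. /p/ is a stop between vowels /e/ and /e/, so it spirantizes to the fricative [f]. /d/ is a stop between vowels /e/ and /o/, so it spirantizes to the fricative [z]. /b/ is a stop between vowels /o/ and /e/, so it spirantizes to the fricative [v]. /p/ is a stop between vowels /e/ and /a/, so it spirantizes to the fricative [f]. /zepikoadepedobepah/ → zefixoazefezovefah.
Rule 4 (final e-epenthesis): the form ends in the consonant /h/, so [e] is inserted word-finally. /zefixoazefezovefah/ → zefixoazefezovefahe.

zefixoazefezovefahe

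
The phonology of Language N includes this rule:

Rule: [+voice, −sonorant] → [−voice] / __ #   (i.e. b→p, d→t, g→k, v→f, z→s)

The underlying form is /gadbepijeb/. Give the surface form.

Scanning /gadbepijeb/: /g/ at position 1 is not in the conditioning environment; /d/ at position 3 is not in the conditioning environment; /b/ at position 4 is not in the conditioning environment; /b/ is a voiced obstruent in word-final position, so it devoices to [p].
Result: [gadbepijep].

gadbepijep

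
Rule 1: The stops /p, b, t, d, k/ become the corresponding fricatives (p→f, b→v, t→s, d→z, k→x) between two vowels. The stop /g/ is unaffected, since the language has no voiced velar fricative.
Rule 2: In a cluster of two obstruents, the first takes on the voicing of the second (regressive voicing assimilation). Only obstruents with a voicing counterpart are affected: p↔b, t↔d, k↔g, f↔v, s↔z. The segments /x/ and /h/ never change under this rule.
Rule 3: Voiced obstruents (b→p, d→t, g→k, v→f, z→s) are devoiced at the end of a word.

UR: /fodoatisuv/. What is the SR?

fozoasisuf

Rule 1 (intervocalic spirantization): /d/ is a stop between vowels /o/ and /o/, so it spirantizes to the fricative [z]. /t/ is a stop between vowels /a/ and /i/, so it spirantizes to the fricative [s]. /fodoatisuv/ → fozoasisuv.
Rule 2 (regressive voicing assimilation): no segment meets the environment; /fozoasisuv/ is unchanged.
Rule 3 (final devoicing): /v/ is a voiced obstruent in word-final position, so it devoices to [f]. /fozoasisuv/ → fozoasisuf.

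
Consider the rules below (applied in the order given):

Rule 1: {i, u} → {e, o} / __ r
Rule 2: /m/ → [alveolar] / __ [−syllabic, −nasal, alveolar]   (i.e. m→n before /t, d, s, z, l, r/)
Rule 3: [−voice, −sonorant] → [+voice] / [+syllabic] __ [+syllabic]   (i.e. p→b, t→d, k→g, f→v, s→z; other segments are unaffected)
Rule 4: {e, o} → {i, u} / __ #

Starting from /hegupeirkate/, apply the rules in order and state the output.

hegubeerkadi

Rule 1 (pre-rhotic lowering): /i/ is a high vowel immediately before /r/, so it lowers to [e]. /hegupeirkate/ → hegupeerkate.
Rule 2 (nasal place assimilation): no segment meets the environment; /hegupeerkate/ is unchanged.
Rule 3 (intervocalic voicing): /p/ is a voiceless obstruent between vowels /u/ and /e/, so it voices to [b]. /t/ is a voiceless obstruent between vowels /a/ and /e/, so it voices to [d]. /hegupeerkate/ → hegubeerkade.
Rule 4 (final vowel raising): /e/ is a mid vowel in word-final position, so it raises to [i]. /hegubeerkade/ → hegubeerkadi.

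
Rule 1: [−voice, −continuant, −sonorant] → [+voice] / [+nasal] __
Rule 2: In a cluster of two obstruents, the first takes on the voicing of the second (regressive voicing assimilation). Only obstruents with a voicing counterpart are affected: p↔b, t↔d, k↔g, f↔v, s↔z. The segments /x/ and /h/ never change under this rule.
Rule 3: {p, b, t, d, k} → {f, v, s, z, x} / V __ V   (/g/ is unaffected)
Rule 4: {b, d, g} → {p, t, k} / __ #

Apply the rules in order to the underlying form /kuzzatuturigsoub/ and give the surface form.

kuzzasusuriksoup

Rule 1 (post-nasal voicing): no segment meets the environment; /kuzzatuturigsoub/ is unchanged.
Rule 2 (regressive voicing assimilation): /g/ precedes the voiceless obstruent /s/, so it devoices to [k] by assimilation. /kuzzatuturigsoub/ → kuzzatuturiksoub.
Rule 3 (intervocalic spirantization): /t/ is a stop between vowels /a/ and /u/, so it spirantizes to the fricative [s]. /t/ is a stop between vowels /u/ and /u/, so it spirantizes to the fricative [s]. /kuzzatuturiksoub/ → kuzzasusuriksoub.
Rule 4 (final devoicing): /b/ is a voiced stop in word-final position, so it devoices to [p]. /kuzzasusuriksoub/ → kuzzasusuriksoup.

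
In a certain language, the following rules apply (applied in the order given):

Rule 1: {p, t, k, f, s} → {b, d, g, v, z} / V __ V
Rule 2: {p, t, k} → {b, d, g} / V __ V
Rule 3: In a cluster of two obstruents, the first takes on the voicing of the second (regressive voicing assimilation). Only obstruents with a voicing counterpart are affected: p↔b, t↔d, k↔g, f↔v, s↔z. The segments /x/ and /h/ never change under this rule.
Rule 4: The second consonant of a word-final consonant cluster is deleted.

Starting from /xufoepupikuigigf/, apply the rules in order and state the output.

xuvoebubiguigik

Rule 1 (intervocalic voicing): /f/ is a voiceless obstruent between vowels /u/ and /o/, so it voices to [v]. /p/ is a voiceless obstruent between vowels /e/ and /u/, so it voices to [b]. /p/ is a voiceless obstruent between vowels /u/ and /i/, so it voices to [b]. /k/ is a voiceless obstruent between vowels /i/ and /u/, so it voices to [g]. /xufoepupikuigigf/ → xuvoebubiguigigf.
Rule 2 (intervocalic voicing): no segment meets the environment; /xuvoebubiguigigf/ is unchanged.
Rule 3 (regressive voicing assimilation): /g/ precedes the voiceless obstruent /f/, so it devoices to [k] by assimilation. /xuvoebubiguigigf/ → xuvoebubiguigikf.
Rule 4 (final cluster simplification): /f/ is the second consonant of a word-final cluster /kf/, so it deletes. /xuvoebubiguigikf/ → xuvoebubiguigik.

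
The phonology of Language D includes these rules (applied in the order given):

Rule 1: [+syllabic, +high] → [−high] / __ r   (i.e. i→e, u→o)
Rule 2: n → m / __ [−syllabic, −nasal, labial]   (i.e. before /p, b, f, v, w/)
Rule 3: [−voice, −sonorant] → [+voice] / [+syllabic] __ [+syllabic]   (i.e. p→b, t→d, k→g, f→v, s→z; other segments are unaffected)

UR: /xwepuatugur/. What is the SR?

Rule 1 (pre-rhotic lowering): /u/ is a high vowel immediately before /r/, so it lowers to [o]. /xwepuatugur/ → xwepuatugor.
Rule 2 (nasal place assimilation): no segment meets the environment; /xwepuatugor/ is unchanged.
Rule 3 (intervocalic voicing): /p/ is a voiceless obstruent between vowels /e/ and /u/, so it voices to [b]. /t/ is a voiceless obstruent between vowels /a/ and /u/, so it voices to [d]. /xwepuatugor/ → xwebuadugor.

xwebuadugor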